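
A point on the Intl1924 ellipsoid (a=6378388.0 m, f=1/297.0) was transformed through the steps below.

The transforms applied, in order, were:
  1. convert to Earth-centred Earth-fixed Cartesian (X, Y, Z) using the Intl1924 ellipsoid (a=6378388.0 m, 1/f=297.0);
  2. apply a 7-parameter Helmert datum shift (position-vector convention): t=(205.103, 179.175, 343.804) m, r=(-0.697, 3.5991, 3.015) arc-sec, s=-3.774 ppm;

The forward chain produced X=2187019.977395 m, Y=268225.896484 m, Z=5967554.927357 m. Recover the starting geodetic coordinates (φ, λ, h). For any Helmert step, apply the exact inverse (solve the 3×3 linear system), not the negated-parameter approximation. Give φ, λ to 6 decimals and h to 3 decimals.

start: X=2187019.9774, Y=268225.8965, Z=5967554.9274 m
→ Helmert⁻¹: X=2186722.9223, Y=267995.6052, Z=5967272.7053
→ geod (Bowring, a=6378388.000): φ=69.86135400°, λ=6.98708800°, h=1492.0140 m

φ=69.861354°, λ=6.987088°, h=1492.014 m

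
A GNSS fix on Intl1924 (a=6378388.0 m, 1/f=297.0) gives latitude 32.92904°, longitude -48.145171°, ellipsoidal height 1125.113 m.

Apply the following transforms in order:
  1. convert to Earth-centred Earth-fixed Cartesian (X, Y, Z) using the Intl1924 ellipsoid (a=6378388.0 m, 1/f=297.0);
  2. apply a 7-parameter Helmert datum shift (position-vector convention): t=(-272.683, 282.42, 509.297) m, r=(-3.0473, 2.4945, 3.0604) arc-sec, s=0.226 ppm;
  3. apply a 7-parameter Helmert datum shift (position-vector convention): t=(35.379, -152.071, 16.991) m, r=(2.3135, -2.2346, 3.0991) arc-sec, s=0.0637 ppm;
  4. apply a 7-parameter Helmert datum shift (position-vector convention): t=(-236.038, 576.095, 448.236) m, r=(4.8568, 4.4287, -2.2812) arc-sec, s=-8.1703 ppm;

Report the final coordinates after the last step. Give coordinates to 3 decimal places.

X=3576044.372 m, Y=-3991545.771 m, Z=3448805.664 m

start: φ=32.929040°, λ=-48.145171°, h=1125.113 m
→ ECEF (a=6378388.000, f=1/297.0): X=3576392.4533, Y=-3992281.9786, Z=3448019.4003
→ Helmert 7p (PV): X=3576221.5122, Y=-3991896.4570, Z=3448545.2057
→ Helmert 7p (PV): X=3576279.7364, Y=-3992033.7295, Z=3448556.3861
→ Helmert 7p (PV): X=3576044.3725, Y=-3991545.7707, Z=3448805.6635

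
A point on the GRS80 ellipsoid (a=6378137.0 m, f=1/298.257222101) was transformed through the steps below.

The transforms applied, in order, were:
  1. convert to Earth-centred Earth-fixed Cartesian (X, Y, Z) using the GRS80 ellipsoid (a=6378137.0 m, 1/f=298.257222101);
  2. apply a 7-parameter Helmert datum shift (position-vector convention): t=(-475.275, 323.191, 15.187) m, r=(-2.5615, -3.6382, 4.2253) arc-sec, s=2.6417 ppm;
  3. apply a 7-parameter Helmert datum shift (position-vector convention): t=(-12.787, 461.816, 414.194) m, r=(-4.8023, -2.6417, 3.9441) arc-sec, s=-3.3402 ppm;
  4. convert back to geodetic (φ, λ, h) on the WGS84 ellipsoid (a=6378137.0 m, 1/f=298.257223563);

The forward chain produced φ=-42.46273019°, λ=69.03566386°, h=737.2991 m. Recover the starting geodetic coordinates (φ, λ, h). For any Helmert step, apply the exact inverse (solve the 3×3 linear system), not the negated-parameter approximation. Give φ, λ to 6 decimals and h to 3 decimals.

φ=-42.467688°, λ=69.026585°, h=619.272 m

start: φ=-42.462730°, λ=69.035664°, h=737.299 m
→ ECEF (a=6378137.000, f=1/298.257223563): X=1686247.7458, Y=4401011.5980, Z=-4284159.2292
→ Helmert⁻¹: X=1686295.4390, Y=4400631.9890, Z=-4284506.8750
→ Helmert⁻¹: X=1686780.8260, Y=4400315.8272, Z=-4284485.8506
→ geod (Bowring, a=6378137.000): φ=-42.46768800°, λ=69.02658500°, h=619.2720 m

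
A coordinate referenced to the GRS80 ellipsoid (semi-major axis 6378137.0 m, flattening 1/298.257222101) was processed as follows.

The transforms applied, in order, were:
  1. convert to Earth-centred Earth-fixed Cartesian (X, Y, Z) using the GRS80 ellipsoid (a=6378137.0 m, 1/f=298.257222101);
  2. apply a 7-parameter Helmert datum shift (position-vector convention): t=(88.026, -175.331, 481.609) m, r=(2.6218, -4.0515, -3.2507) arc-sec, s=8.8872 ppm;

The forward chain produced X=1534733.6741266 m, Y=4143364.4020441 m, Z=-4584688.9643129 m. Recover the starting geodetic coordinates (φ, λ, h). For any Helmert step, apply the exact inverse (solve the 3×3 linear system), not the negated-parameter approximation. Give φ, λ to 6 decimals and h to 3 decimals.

φ=-46.253154°, λ=69.678583°, h=640.726 m

start: X=1534733.6741, Y=4143364.4020, Z=-4584688.9643 m
→ Helmert⁻¹: X=1534476.6454, Y=4143468.8101, Z=-4585212.6319
→ geod (Bowring, a=6378137.000): φ=-46.25315400°, λ=69.67858300°, h=640.7260 m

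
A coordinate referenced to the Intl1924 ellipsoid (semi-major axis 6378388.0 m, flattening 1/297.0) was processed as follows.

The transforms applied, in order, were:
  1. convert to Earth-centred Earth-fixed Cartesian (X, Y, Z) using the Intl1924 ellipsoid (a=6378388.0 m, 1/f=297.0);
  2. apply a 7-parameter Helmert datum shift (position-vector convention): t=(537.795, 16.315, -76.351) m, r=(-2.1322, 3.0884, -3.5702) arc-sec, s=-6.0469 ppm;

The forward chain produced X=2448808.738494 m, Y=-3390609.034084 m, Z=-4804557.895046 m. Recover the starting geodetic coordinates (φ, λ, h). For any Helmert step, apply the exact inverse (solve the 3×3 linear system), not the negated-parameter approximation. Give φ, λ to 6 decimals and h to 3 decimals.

φ=-49.152636°, λ=-54.165867°, h=3621.638 m

start: X=2448808.7385, Y=-3390609.0341, Z=-4804557.8950 m
→ Helmert⁻¹: X=2448416.3724, Y=-3390553.8076, Z=-4804508.9852
→ geod (Bowring, a=6378388.000): φ=-49.15263600°, λ=-54.16586700°, h=3621.6380 m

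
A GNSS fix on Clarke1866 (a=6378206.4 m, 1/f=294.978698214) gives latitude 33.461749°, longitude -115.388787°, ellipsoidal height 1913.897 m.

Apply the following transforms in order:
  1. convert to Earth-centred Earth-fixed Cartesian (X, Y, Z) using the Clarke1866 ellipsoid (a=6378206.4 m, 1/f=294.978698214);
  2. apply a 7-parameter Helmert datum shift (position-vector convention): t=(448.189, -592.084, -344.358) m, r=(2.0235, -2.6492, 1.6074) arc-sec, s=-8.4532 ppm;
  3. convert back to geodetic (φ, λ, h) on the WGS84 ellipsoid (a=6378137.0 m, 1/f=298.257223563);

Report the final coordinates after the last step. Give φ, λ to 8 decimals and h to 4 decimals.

φ=33.45466194°, λ=-115.38153520°, h=1953.1140 m

start: φ=33.461749°, λ=-115.388787°, h=1913.897 m
→ ECEF (a=6378206.400, f=1/294.978698214): X=-2284477.9846, Y=-4813530.4445, Z=3497667.1228
→ Helmert 7p (PV): X=-2284017.8960, Y=-4814133.9539, Z=3497216.6361
→ geod (Bowring, a=6378137.000): φ=33.45466194°, λ=-115.38153520°, h=1953.1140 m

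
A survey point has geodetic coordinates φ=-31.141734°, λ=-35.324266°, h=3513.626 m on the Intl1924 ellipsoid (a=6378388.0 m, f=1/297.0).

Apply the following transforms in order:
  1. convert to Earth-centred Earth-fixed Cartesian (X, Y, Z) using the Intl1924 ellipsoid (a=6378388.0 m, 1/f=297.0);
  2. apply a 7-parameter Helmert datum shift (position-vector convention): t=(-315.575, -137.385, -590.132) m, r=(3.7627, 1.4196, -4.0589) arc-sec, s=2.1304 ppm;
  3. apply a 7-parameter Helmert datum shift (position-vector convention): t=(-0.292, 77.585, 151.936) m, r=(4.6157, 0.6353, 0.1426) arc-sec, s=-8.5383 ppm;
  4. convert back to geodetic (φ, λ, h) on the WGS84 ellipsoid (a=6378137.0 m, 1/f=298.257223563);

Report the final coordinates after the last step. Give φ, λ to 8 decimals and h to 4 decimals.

φ=-31.14724511°, λ=-35.32683768°, h=3735.6526 m

start: φ=-31.141734°, λ=-35.324266°, h=3513.626 m
→ ECEF (a=6378388.000, f=1/297.0): X=4460587.1171, Y=-3161108.8024, Z=-3281218.3197
→ Helmert 7p (PV): X=4460196.2575, Y=-3161280.8415, Z=-3281903.8070
→ Helmert 7p (PV): X=4460149.9602, Y=-3161099.7407, Z=-3281808.3276
→ geod (Bowring, a=6378137.000): φ=-31.14724511°, λ=-35.32683768°, h=3735.6526 m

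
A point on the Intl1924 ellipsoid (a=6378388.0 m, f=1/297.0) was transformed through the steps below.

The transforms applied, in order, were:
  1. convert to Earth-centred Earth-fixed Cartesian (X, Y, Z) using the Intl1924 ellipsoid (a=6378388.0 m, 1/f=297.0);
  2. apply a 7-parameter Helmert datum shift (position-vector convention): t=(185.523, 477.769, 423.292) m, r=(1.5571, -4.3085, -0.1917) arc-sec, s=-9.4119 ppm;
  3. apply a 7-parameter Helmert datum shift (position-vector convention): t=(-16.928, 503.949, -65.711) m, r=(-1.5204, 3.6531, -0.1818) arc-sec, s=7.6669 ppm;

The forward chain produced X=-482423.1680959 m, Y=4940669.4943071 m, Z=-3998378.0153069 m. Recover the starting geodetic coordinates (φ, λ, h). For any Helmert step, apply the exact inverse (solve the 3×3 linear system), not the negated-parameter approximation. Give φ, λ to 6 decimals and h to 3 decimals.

start: X=-482423.1681, Y=4940669.4943, Z=-3998378.0153 m
→ Helmert⁻¹: X=-482336.0838, Y=4940156.7163, Z=-3998253.7780
→ Helmert⁻¹: X=-482614.2657, Y=4939694.8043, Z=-3998741.9145
→ geod (Bowring, a=6378388.000): φ=-39.04639000°, λ=95.58015800°, h=3743.0660 m

φ=-39.046390°, λ=95.580158°, h=3743.066 m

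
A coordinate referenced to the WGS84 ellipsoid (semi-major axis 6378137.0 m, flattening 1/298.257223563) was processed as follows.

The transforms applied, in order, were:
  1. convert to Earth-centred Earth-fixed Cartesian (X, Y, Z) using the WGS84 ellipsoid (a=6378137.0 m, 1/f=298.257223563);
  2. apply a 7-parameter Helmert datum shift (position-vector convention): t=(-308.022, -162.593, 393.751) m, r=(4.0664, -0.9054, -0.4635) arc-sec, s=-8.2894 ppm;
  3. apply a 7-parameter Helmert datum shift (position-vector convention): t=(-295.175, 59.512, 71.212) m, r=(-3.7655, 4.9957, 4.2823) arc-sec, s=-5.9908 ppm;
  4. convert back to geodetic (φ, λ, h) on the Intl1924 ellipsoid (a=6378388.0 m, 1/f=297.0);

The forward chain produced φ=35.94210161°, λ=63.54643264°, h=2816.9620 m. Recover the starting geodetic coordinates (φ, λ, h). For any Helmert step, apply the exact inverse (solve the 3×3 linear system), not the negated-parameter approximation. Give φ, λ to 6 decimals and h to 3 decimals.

φ=35.936450°, λ=63.540658°, h=3147.113 m

start: φ=35.942102°, λ=63.546433°, h=2816.962 m
→ ECEF (a=6378388.000, f=1/297.0): X=2304108.7534, Y=4630721.3185, Z=3724704.5124
→ Helmert⁻¹: X=2304423.6559, Y=4630573.7069, Z=3724795.9610
→ Helmert⁻¹: X=2304756.7248, Y=4630853.2885, Z=3724331.6718
→ geod (Bowring, a=6378137.000): φ=35.93645000°, λ=63.54065800°, h=3147.1130 m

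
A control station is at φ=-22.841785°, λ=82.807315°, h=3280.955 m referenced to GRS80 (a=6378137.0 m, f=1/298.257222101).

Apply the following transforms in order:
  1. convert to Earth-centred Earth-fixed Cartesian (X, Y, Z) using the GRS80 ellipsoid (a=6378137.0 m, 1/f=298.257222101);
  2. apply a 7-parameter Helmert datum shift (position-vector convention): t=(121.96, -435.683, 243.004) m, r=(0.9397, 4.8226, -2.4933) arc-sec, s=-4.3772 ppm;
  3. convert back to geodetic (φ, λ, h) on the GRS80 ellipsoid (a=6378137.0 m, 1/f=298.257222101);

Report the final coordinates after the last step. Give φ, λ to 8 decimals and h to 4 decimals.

φ=-22.84113358°, λ=82.80548259°, h=2774.3995 m

start: φ=-22.841785°, λ=82.807315°, h=3280.955 m
→ ECEF (a=6378137.000, f=1/298.257222101): X=736709.9482, Y=5837653.4219, Z=-2461855.1856
→ Helmert 7p (PV): X=736841.6884, Y=5837194.4967, Z=-2461592.0352
→ geod (Bowring, a=6378137.000): φ=-22.84113358°, λ=82.80548259°, h=2774.3995 m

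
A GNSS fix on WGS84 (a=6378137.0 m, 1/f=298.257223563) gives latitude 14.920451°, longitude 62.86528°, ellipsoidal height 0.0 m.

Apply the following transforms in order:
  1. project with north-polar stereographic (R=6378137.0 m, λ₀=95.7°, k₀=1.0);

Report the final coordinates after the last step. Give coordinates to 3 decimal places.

E=-5314983.847 m, N=-8236275.264 m

start: φ=14.920451°, λ=62.865280°, h=0.000 m
→ stereo (R=6378137.0, λ₀=95.7°): E=-5314983.8468, N=-8236275.2641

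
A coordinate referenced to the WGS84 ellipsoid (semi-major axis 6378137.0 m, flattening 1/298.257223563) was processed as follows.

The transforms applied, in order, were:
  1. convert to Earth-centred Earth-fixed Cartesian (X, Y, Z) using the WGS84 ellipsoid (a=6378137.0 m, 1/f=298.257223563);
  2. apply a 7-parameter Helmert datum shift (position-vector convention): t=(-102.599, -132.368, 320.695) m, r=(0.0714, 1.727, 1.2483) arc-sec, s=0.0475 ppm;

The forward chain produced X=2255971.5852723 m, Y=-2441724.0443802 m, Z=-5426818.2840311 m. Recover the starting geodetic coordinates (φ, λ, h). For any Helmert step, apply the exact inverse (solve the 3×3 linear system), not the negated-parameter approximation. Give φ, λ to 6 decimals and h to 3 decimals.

φ=-58.681626°, λ=-47.261310°, h=1794.092 m

start: X=2255971.5853, Y=-2441724.0444, Z=-5426818.2840 m
→ Helmert⁻¹: X=2256104.7405, Y=-2441607.0928, Z=-5427118.9863
→ geod (Bowring, a=6378137.000): φ=-58.68162600°, λ=-47.26131000°, h=1794.0920 m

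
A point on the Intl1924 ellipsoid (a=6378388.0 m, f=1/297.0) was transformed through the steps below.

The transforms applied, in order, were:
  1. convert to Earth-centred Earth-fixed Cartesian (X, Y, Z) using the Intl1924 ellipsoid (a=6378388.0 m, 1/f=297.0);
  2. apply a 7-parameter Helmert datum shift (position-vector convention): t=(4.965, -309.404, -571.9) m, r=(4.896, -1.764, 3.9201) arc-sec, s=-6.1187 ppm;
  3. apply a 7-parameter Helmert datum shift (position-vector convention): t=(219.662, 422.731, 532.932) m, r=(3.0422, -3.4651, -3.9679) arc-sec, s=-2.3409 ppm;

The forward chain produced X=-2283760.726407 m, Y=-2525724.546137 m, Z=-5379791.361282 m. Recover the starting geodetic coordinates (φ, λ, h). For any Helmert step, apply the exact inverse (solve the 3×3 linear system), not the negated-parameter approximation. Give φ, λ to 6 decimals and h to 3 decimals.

start: X=-2283760.7264, Y=-2525724.5461, Z=-5379791.3613 m
→ Helmert⁻¹: X=-2284027.5217, Y=-2526276.4818, Z=-5380261.2580
→ Helmert⁻¹: X=-2284140.4778, Y=-2526066.8167, Z=-5379642.7808
→ geod (Bowring, a=6378388.000): φ=-57.83809500°, λ=-132.12077100°, h=3979.8620 m

φ=-57.838095°, λ=-132.120771°, h=3979.862 m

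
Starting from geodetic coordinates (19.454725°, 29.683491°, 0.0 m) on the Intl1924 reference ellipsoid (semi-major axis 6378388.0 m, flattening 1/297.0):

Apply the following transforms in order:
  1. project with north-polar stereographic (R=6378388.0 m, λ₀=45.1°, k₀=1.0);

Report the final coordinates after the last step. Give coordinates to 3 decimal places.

E=-2398661.161 m, N=-8698494.025 m

start: φ=19.454725°, λ=29.683491°, h=0.000 m
→ stereo (R=6378388.0, λ₀=45.1°): E=-2398661.1608, N=-8698494.0251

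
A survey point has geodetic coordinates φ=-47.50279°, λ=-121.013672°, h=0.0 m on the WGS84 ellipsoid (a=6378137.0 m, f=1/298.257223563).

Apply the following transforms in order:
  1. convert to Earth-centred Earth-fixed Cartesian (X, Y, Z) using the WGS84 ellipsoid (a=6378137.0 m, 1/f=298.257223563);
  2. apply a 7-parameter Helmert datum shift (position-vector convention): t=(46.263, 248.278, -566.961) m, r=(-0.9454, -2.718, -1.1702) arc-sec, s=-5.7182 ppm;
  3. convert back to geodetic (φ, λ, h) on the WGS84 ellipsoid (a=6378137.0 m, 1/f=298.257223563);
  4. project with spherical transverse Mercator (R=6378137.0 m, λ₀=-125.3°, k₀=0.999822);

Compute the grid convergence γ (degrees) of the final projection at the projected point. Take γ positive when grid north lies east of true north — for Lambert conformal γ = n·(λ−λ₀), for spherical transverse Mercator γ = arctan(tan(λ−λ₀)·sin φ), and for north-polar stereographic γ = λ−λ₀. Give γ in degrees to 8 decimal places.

start: φ=-47.502790°, λ=-121.013672°, h=0.000 m
→ ECEF (a=6378137.000, f=1/298.257223563): X=-2224116.6655, Y=-3699551.7977, Z=-4679707.3044
→ Helmert 7p (PV): X=-2224017.0078, Y=-3699291.1959, Z=-4680259.8569
→ geod (Bowring, a=6378137.000): φ=-47.50796891°, λ=-121.01432060°, h=221.8573 m
→ into tm (λ₀=-125.3°): φ=-47.50796891°, λ−λ₀=4.28567940°
convergence γ = -3.16282721°

-3.16282721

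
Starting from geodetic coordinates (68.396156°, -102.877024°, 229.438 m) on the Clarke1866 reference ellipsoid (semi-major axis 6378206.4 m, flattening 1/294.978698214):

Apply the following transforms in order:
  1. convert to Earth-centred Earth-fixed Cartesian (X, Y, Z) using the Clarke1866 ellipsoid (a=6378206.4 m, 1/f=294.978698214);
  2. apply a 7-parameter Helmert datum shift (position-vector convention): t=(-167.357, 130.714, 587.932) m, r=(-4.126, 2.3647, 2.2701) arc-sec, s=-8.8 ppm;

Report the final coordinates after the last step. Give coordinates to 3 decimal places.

start: φ=68.396156°, λ=-102.877024°, h=229.438 m
→ ECEF (a=6378206.400, f=1/294.978698214): X=-524913.0674, Y=-2296121.5518, Z=5907530.4337
→ Helmert 7p (PV): X=-524982.8092, Y=-2295858.2392, Z=5908118.3270

X=-524982.809 m, Y=-2295858.239 m, Z=5908118.327 m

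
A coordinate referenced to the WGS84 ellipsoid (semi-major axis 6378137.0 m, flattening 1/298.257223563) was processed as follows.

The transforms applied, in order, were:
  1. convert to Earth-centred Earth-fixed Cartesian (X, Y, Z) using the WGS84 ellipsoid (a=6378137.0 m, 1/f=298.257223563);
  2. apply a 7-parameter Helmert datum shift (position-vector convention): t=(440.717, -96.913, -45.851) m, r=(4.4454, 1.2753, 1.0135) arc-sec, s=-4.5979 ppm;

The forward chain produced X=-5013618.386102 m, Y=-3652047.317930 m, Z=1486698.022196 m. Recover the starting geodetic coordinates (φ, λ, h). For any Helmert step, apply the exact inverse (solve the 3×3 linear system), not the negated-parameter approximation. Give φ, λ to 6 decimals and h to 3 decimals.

φ=13.566329°, λ=-143.933143°, h=1769.419 m

start: X=-5013618.3861, Y=-3652047.3179, Z=1486698.0222 m
→ Helmert⁻¹: X=-5014109.2939, Y=-3651910.5157, Z=1486798.4134
→ geod (Bowring, a=6378137.000): φ=13.56632900°, λ=-143.93314300°, h=1769.4190 m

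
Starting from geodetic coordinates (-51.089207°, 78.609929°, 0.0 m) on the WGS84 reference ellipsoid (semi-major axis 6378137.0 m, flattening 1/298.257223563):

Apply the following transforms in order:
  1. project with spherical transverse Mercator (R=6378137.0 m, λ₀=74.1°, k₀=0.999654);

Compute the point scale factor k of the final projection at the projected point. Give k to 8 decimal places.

start: φ=-51.089207°, λ=78.609929°, h=0.000 m
→ into tm (λ₀=74.1°): φ=-51.08920700°, λ−λ₀=4.50992900°
scale k = 1.00087547

1.00087547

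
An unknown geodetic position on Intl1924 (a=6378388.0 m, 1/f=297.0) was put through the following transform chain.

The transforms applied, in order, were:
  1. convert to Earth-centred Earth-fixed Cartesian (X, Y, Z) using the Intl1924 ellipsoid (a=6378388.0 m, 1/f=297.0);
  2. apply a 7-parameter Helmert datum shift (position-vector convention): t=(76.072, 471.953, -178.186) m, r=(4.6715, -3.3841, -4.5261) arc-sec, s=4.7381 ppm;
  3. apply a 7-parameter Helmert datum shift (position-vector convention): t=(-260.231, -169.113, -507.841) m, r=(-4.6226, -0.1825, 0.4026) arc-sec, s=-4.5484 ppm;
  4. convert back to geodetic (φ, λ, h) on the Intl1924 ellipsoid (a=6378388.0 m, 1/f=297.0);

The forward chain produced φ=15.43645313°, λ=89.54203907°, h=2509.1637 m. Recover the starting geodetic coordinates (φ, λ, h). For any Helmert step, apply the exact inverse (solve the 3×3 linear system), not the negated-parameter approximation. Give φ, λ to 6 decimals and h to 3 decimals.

φ=15.443130°, λ=89.541175°, h=2400.112 m

start: φ=15.436453°, λ=89.542039°, h=2509.164 m
→ ECEF (a=6378388.000, f=1/297.0): X=49173.3880, Y=6151982.4508, Z=1687388.2997
→ Helmert⁻¹: X=49447.3455, Y=6152141.6192, Z=1688041.6499
→ Helmert⁻¹: X=49263.7479, Y=6151679.8317, Z=1688071.7050
→ geod (Bowring, a=6378388.000): φ=15.44313000°, λ=89.54117500°, h=2400.1120 m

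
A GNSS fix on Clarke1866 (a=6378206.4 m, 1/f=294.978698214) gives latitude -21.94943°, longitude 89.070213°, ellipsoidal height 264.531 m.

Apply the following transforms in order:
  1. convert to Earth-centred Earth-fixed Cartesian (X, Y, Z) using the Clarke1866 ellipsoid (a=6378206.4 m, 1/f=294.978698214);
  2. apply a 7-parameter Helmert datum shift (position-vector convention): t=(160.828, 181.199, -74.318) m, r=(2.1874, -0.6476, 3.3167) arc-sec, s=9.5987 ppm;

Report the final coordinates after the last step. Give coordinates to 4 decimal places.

X=96121.1420 m, Y=5918406.5386 m, Z=-2369213.8895 m

start: φ=-21.949430°, λ=89.070213°, h=264.531 m
→ ECEF (a=6378206.400, f=1/294.978698214): X=96047.1171, Y=5918141.8638, Z=-2369179.8934
→ Helmert 7p (PV): X=96121.1420, Y=5918406.5386, Z=-2369213.8895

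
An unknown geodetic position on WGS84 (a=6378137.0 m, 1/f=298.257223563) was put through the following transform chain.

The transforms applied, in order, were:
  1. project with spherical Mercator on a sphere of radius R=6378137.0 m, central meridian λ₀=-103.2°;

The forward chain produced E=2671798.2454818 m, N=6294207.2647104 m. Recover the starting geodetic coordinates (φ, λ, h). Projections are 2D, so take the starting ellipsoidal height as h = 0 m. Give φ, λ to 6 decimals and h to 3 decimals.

start: E=2671798.2455, N=6294207.2647 m
→ merc⁻¹: φ=49.11388400°, λ=-79.19882800°

φ=49.113884°, λ=-79.198828°, h=0.000 m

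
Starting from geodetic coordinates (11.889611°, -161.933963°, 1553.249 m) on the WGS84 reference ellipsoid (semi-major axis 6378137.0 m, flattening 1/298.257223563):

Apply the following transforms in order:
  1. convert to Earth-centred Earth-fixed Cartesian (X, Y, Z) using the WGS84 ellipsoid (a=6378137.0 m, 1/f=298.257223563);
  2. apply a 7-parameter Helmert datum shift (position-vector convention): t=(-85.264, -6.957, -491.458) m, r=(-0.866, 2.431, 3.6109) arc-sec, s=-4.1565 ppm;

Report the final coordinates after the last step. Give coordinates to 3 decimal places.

start: φ=11.889611°, λ=-161.933963°, h=1553.249 m
→ ECEF (a=6378137.000, f=1/298.257223563): X=-5935892.9912, Y=-1936255.1511, Z=1305775.5168
→ Helmert 7p (PV): X=-5935904.2968, Y=-1936352.4919, Z=1305356.7197

X=-5935904.297 m, Y=-1936352.492 m, Z=1305356.720 m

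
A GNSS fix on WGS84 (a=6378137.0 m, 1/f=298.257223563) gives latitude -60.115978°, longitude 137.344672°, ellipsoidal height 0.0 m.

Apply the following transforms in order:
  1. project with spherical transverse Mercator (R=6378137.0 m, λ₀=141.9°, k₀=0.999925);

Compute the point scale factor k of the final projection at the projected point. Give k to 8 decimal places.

1.00070882

start: φ=-60.115978°, λ=137.344672°, h=0.000 m
→ into tm (λ₀=141.9°): φ=-60.11597800°, λ−λ₀=-4.55532800°
scale k = 1.00070882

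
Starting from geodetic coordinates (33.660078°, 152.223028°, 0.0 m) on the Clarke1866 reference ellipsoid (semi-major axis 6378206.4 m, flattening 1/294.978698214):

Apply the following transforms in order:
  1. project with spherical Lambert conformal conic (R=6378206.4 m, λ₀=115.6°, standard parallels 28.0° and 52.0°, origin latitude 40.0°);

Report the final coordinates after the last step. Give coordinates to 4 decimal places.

E=3246472.5554 m, N=-10221.8356 m

start: φ=33.660078°, λ=152.223028°, h=0.000 m
→ lcc (R=6378206.4, λ₀=115.6°): E=3246472.5554, N=-10221.8356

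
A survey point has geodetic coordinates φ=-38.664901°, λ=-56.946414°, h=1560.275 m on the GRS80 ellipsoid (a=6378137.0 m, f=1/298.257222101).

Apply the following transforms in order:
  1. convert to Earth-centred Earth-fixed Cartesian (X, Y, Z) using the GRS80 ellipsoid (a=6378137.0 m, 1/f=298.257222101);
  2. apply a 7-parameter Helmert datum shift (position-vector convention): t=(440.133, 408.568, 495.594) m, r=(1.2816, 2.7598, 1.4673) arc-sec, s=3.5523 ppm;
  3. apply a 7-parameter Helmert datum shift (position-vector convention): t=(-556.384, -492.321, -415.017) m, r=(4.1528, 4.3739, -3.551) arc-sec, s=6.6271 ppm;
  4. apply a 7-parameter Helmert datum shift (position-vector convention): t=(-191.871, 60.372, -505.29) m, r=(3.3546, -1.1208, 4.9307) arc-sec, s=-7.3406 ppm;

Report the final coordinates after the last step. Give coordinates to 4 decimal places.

start: φ=-38.664901°, λ=-56.946414°, h=1560.275 m
→ ECEF (a=6378137.000, f=1/298.257222101): X=2720500.7885, Y=-4180638.6947, Z=-3964313.6204
→ Helmert 7p (PV): X=2720927.2831, Y=-4180200.9929, Z=-3963894.4849
→ Helmert 7p (PV): X=2720232.9093, Y=-4180688.0526, Z=-3964477.6314
→ Helmert 7p (PV): X=2720142.5495, Y=-4180467.4899, Z=-3965007.0310

X=2720142.5495 m, Y=-4180467.4899 m, Z=-3965007.0310 m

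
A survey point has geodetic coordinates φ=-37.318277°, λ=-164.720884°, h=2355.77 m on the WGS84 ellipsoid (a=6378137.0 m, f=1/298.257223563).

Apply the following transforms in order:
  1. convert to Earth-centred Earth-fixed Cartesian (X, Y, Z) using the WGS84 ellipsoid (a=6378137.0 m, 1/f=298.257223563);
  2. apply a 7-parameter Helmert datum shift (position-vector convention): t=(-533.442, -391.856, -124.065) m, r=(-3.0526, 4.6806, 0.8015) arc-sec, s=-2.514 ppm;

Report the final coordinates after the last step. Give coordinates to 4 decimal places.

start: φ=-37.318277°, λ=-164.720884°, h=2355.770 m
→ ECEF (a=6378137.000, f=1/298.257223563): X=-4900951.9080, Y=-1338828.8527, Z=-3846972.0067
→ Helmert 7p (PV): X=-4901555.1226, Y=-1339293.3197, Z=-3846955.3735

X=-4901555.1226 m, Y=-1339293.3197 m, Z=-3846955.3735 m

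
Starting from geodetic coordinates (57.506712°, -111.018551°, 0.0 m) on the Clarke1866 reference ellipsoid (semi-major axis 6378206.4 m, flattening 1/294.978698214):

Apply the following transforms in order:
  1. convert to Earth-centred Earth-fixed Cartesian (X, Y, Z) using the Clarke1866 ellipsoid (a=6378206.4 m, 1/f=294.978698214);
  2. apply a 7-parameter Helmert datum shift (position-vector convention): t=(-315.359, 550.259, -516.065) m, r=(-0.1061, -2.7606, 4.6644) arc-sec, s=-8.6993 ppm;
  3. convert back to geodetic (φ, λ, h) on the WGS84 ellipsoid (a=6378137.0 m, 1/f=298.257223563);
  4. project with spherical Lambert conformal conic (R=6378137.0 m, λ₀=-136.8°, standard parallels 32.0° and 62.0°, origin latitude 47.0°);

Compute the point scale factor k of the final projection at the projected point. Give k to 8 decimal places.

start: φ=57.506712°, λ=-111.018551°, h=0.000 m
→ ECEF (a=6378206.400, f=1/294.978698214): X=-1231909.1497, Y=-3206129.9321, Z=5356224.1631
→ Helmert 7p (PV): X=-1232212.9761, Y=-3205576.8846, Z=5355646.6645
→ geod (Bowring, a=6378137.000): φ=57.50507175°, λ=-111.02659206°, h=-805.5530 m
→ into lcc (λ₀=-136.8°): φ=57.50507175°, λ−λ₀=25.77340794°
scale k = 0.98084789

0.98084789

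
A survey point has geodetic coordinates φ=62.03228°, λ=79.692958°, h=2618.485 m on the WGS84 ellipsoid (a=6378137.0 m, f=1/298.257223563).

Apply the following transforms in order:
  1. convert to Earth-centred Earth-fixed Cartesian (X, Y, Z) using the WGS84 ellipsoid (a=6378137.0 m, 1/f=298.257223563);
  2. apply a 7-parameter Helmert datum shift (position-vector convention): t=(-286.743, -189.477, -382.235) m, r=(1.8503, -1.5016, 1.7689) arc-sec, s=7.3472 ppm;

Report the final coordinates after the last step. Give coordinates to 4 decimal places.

X=536465.0770 m, Y=2951621.0543 m, Z=5612205.3124 m

start: φ=62.032280°, λ=79.692958°, h=2618.485 m
→ ECEF (a=6378137.000, f=1/298.257223563): X=536814.0499, Y=2951834.5874, Z=5612515.9235
→ Helmert 7p (PV): X=536465.0770, Y=2951621.0543, Z=5612205.3124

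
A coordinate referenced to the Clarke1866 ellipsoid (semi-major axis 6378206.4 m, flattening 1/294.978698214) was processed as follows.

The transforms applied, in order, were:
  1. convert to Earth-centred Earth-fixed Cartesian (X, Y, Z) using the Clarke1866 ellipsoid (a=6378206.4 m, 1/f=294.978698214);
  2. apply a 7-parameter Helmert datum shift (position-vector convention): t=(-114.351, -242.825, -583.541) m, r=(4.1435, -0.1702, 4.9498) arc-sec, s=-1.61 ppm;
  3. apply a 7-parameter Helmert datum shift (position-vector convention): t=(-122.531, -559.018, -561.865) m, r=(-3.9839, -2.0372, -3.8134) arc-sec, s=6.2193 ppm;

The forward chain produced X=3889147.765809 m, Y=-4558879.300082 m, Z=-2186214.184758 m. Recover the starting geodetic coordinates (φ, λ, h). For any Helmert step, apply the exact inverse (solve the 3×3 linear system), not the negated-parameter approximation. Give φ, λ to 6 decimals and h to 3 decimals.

φ=-20.161181°, λ=-49.526536°, h=2237.171 m

start: X=3889147.7658, Y=-4558879.3001, Z=-2186214.1848 m
→ Helmert⁻¹: X=3889308.7915, Y=-4558177.8107, Z=-2185765.1787
→ Helmert⁻¹: X=3889318.2198, Y=-4558079.5519, Z=-2185096.8013
→ geod (Bowring, a=6378206.400): φ=-20.16118100°, λ=-49.52653600°, h=2237.1710 m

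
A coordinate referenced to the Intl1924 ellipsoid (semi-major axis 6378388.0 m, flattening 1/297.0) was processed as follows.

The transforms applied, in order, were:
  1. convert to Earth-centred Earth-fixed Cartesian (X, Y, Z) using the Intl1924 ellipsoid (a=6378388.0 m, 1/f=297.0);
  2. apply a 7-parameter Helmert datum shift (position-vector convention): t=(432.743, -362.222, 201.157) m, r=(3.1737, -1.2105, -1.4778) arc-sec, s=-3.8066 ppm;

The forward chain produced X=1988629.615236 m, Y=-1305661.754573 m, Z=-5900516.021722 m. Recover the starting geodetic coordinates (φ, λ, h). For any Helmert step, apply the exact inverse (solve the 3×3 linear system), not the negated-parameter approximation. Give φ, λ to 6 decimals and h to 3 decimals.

start: X=1988629.6152, Y=-1305661.7546, Z=-5900516.0217 m
→ Helmert⁻¹: X=1988179.1636, Y=-1305381.0487, Z=-5900731.2232
→ geod (Bowring, a=6378388.000): φ=-68.18066000°, λ=-33.28774700°, h=2135.8140 m

φ=-68.180660°, λ=-33.287747°, h=2135.814 m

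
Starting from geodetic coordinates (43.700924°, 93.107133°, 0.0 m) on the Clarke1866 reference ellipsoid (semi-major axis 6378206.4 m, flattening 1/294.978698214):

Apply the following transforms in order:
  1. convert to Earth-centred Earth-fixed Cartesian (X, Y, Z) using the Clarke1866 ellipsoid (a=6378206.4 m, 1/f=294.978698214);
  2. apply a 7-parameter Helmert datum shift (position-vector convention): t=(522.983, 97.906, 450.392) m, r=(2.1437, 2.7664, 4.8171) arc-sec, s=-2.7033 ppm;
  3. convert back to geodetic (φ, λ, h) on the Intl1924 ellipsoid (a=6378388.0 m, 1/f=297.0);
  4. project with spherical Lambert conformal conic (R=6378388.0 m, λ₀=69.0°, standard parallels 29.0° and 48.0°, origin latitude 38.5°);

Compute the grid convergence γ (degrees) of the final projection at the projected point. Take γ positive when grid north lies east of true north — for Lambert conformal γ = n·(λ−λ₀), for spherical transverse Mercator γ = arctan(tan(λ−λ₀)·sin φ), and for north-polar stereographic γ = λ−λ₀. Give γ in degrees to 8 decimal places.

15.07317597

start: φ=43.700924°, λ=93.107133°, h=0.000 m
→ ECEF (a=6378206.400, f=1/294.978698214): X=-250344.1697, Y=4611840.1393, Z=4383925.5464
→ Helmert 7p (PV): X=-249869.4178, Y=4611874.1698, Z=4384415.3754
→ geod (Bowring, a=6378388.000): φ=43.70274233°, λ=93.10122932°, h=92.9760 m
→ into lcc (λ₀=69.0°): φ=43.70274233°, λ−λ₀=24.10122932°
convergence γ = 15.07317597°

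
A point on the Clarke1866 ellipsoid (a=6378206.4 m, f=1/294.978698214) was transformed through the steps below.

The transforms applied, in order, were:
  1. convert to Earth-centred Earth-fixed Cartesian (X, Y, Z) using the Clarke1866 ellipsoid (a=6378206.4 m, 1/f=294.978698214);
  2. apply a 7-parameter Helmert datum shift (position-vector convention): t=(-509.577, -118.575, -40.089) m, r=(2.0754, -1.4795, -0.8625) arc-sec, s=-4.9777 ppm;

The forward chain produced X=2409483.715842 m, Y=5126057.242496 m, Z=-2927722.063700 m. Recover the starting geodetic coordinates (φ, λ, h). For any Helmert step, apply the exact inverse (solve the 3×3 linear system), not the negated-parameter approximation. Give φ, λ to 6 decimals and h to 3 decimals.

φ=-27.492027°, λ=64.820458°, h=2691.885 m

start: X=2409483.7158, Y=5126057.2425, Z=-2927722.0637 m
→ Helmert⁻¹: X=2409962.8536, Y=5126181.9528, Z=-2927765.4129
→ geod (Bowring, a=6378206.400): φ=-27.49202700°, λ=64.82045800°, h=2691.8850 m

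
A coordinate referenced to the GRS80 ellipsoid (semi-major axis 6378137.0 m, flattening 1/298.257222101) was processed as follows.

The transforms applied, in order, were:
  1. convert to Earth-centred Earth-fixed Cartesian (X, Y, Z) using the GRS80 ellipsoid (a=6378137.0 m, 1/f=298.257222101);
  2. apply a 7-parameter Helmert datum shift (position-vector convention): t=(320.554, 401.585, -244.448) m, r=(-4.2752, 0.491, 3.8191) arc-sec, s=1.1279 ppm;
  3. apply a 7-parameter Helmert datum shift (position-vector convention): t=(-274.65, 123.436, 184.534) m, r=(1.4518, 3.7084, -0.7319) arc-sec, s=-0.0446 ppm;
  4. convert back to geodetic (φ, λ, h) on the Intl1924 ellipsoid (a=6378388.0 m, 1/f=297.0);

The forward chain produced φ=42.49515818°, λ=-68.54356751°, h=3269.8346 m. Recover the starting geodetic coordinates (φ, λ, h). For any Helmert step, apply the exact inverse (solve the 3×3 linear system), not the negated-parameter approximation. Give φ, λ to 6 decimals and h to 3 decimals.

start: φ=42.495158°, λ=-68.543568°, h=3269.835 m
→ ECEF (a=6378388.000, f=1/297.0): X=1723856.1339, Y=-4386041.2845, Z=4288601.3903
→ Helmert⁻¹: X=1724069.3225, Y=-4386128.6140, Z=4288478.9162
→ Helmert⁻¹: X=1723655.3944, Y=-4386646.0552, Z=4288631.7091
→ geod (Bowring, a=6378137.000): φ=42.49156600°, λ=-68.54852800°, h=3860.5950 m

φ=42.491566°, λ=-68.548528°, h=3860.595 m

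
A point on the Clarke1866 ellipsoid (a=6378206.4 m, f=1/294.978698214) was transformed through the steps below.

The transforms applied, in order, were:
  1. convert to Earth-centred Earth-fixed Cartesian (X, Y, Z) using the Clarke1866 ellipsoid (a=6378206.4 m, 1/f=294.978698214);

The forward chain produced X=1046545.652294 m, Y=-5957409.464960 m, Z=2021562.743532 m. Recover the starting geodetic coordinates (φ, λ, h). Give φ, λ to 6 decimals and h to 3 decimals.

φ=18.597834°, λ=-80.036441°, h=1491.461 m

start: X=1046545.6523, Y=-5957409.4650, Z=2021562.7435 m
→ geod (Bowring, a=6378206.400): φ=18.59783400°, λ=-80.03644100°, h=1491.4610 m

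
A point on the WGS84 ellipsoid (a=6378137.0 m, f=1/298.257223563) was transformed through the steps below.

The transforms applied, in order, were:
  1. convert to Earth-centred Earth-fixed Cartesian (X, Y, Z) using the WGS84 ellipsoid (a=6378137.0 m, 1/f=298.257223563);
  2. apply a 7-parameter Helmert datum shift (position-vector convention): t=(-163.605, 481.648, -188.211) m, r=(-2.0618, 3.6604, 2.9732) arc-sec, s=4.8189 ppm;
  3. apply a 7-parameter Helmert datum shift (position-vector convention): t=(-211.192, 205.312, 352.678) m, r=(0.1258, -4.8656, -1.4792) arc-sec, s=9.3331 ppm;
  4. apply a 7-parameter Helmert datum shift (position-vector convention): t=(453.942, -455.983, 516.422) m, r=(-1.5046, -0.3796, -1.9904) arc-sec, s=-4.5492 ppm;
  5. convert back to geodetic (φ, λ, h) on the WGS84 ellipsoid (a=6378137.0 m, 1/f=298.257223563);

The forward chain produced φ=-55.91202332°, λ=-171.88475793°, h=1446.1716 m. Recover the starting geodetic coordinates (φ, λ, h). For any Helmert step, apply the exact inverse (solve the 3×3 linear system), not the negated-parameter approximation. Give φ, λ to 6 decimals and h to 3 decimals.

start: φ=-55.912023°, λ=-171.884758°, h=1446.172 m
→ ECEF (a=6378137.000, f=1/298.257223563): X=-3547882.1970, Y=-505901.3872, Z=-5260156.1652
→ Helmert⁻¹: X=-3548357.0853, Y=-505443.5702, Z=-5260693.6759
→ Helmert⁻¹: X=-3548233.2522, Y=-505672.8172, Z=-5260913.2444
→ Helmert⁻¹: X=-3547966.4857, Y=-506048.2980, Z=-5260767.7037
→ geod (Bowring, a=6378137.000): φ=-55.91432600°, λ=-171.88262300°, h=2011.0320 m

φ=-55.914326°, λ=-171.882623°, h=2011.032 m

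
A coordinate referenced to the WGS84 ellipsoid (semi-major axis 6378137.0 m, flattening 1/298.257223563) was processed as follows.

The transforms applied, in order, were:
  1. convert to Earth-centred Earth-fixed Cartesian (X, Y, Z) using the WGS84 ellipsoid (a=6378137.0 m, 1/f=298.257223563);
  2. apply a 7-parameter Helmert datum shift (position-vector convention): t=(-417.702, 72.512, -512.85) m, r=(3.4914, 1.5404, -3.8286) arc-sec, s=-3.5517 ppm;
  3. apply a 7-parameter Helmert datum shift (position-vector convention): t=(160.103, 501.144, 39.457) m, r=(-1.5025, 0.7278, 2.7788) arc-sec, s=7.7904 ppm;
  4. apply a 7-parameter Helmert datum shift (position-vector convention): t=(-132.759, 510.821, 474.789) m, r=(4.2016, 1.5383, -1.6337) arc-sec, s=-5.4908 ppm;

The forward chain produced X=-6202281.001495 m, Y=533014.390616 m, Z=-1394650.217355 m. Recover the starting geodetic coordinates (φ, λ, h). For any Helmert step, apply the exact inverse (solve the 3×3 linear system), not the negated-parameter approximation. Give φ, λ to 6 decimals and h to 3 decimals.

φ=-12.712247°, λ=175.098905°, h=1883.316 m

start: X=-6202281.0015, Y=533014.3906, Z=-1394650.2174 m
→ Helmert⁻¹: X=-6202176.1093, Y=532428.9499, Z=-1395189.7674
→ Helmert⁻¹: X=-6202275.8036, Y=532017.3824, Z=-1395236.3643
→ Helmert⁻¹: X=-6201879.5837, Y=531808.0338, Z=-1394783.7858
→ geod (Bowring, a=6378137.000): φ=-12.71224700°, λ=175.09890500°, h=1883.3160 m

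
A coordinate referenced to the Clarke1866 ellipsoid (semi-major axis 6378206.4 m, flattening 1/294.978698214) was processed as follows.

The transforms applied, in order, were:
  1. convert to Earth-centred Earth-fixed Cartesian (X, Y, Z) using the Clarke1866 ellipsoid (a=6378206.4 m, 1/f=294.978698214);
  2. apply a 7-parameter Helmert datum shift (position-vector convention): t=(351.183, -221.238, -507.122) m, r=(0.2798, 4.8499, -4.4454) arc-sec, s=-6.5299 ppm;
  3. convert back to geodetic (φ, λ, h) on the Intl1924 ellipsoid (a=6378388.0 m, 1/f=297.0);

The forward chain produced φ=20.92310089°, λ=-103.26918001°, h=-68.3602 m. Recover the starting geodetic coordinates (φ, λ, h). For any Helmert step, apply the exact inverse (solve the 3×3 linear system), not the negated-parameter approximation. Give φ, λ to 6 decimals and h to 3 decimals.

φ=20.928459°, λ=-103.272224°, h=228.748 m

start: φ=20.923101°, λ=-103.269180°, h=-68.360 m
→ ECEF (a=6378388.000, f=1/297.0): X=-1368043.4026, Y=-5801167.4147, Z=2263448.7488
→ Helmert⁻¹: X=-1368331.7305, Y=-5801010.4756, Z=2263946.3498
→ geod (Bowring, a=6378206.400): φ=20.92845900°, λ=-103.27222400°, h=228.7480 m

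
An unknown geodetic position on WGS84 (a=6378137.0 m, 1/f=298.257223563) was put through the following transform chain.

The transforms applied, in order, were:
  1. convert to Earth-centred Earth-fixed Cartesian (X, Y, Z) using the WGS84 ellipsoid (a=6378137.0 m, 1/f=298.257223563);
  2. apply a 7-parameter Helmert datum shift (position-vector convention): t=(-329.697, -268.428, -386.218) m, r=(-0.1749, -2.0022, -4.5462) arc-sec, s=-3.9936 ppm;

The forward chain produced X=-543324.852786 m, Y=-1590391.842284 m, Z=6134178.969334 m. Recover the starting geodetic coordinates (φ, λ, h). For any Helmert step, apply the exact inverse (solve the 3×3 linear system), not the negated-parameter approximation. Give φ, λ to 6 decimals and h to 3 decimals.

φ=74.780045°, λ=-108.850762°, h=2308.613 m

start: X=-543324.8528, Y=-1590391.8423, Z=6134178.9693 m
→ Helmert⁻¹: X=-542902.7284, Y=-1590146.9323, Z=6134593.6080
→ geod (Bowring, a=6378137.000): φ=74.78004500°, λ=-108.85076200°, h=2308.6130 m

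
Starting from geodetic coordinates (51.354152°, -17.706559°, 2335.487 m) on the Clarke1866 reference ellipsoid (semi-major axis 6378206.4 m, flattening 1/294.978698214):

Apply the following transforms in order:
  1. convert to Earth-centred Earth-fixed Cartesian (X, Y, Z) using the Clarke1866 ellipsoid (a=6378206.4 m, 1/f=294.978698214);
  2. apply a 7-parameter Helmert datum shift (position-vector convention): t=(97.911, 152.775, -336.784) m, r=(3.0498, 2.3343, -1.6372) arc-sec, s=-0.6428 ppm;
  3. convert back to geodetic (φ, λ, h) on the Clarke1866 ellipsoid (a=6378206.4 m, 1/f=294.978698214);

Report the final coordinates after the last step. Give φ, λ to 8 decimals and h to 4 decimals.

start: φ=51.354152°, λ=-17.706559°, h=2335.487 m
→ ECEF (a=6378206.400, f=1/294.978698214): X=3803769.1572, Y=-1214417.3955, Z=4959865.0773
→ Helmert 7p (PV): X=3803911.1147, Y=-1214367.3675, Z=4959464.1017
→ geod (Bowring, a=6378206.400): φ=51.35105971°, λ=-17.70525564°, h=2097.2776 m

φ=51.35105971°, λ=-17.70525564°, h=2097.2776 m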